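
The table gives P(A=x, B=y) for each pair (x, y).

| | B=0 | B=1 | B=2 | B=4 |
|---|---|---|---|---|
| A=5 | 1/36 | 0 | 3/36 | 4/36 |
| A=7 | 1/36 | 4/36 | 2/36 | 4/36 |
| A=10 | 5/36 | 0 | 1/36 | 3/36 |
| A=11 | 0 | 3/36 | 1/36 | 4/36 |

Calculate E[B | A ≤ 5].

11/4

P(A ≤ 5) = 2/9.
Σ B·P over the event = 0·(1/36) + 2·(3/36) + 4·(4/36) = 11/18.
E[B | A ≤ 5] = (11/18) / (2/9) = 11/4.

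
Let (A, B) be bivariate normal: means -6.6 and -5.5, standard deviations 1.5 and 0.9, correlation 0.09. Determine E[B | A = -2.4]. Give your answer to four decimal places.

The regression of B on A has slope ρ·σ_B/σ_A and passes through (μ_A, μ_B).
E[B | A=-2.4] = -5.5 + (0.09)·(0.9/1.5)·(-2.4 − (-6.6)) = -5.5 + (0.054)·(4.2) = -5.2732.

-5.2732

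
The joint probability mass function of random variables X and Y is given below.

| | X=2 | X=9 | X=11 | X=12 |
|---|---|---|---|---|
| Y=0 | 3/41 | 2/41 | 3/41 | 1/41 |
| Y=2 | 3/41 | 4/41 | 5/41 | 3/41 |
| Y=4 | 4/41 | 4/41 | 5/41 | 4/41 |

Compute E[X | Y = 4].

147/17

P(Y = 4) = 17/41.
Summing X·P(X=x,Y=y) over the conditioning event gives 147/41.
E[X | Y = 4] = (147/41) / (17/41) = 147/17.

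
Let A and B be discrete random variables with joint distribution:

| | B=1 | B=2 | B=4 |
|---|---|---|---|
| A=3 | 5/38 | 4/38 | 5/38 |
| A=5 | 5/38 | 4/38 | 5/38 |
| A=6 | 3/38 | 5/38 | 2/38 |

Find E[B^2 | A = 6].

11/2

P(A = 6) = 5/19.
Summing B^2·P(A=x,B=y) over the conditioning event gives 55/38.
E[B^2 | A = 6] = (55/38) / (5/19) = 11/2.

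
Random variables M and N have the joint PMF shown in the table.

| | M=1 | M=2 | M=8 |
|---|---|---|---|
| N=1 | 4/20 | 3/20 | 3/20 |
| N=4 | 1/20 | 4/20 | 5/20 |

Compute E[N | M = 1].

P(M = 1) = 1/4.
Σ N·P over the event = 1·(4/20) + 4·(1/20) = 2/5.
E[N | M = 1] = (2/5) / (1/4) = 8/5.

8/5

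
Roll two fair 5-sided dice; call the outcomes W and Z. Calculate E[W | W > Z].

Outcomes with W > Z: (2,1), (3,1), (3,2), (4,1), (4,2), (4,3), (5,1), (5,2), (5,3), (5,4), each with probability 1/25.
E[W | W > Z] = (2 + 3 + 3 + 4 + 4 + 4 + 5 + 5 + 5 + 5) / 10 = 4.

4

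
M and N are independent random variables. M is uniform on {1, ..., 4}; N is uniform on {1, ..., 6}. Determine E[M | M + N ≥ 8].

Outcomes with M + N ≥ 8: (2,6), (3,5), (3,6), (4,4), (4,5), (4,6), each with probability 1/24.
E[M | M + N ≥ 8] = (2 + 3 + 3 + 4 + 4 + 4) / 6 = 10/3.

10/3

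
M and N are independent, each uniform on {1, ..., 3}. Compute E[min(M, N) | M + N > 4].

7/3

Outcomes with M + N > 4: (2,3), (3,2), (3,3), each with probability 1/9.
E[min(M, N) | M + N > 4] = (2 + 2 + 3) / 3 = 7/3.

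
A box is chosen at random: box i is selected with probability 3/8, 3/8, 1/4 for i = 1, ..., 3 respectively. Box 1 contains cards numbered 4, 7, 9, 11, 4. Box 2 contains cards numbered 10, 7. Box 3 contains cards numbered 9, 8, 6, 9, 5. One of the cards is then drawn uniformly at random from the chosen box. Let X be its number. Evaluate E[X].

E[X | box 1] = (4+7+9+11+4)/5 = 7.
E[X | box 2] = (10+7)/2 = 17/2.
E[X | box 3] = (9+8+6+9+5)/5 = 37/5.
By the law of total expectation,
E[X] = (3/8)·(7) + (3/8)·(17/2) + (1/4)·(37/5) = 613/80.

613/80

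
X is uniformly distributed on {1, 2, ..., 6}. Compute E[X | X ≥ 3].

Given X ≥ 3, X is equally likely to be any of {3, 4, 5, 6}.
E[X | X ≥ 3] = (3 + 4 + 5 + 6) / 4 = 9/2.

9/2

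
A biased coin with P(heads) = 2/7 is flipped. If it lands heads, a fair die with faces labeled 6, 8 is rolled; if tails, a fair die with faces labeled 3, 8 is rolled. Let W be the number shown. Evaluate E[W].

E[W | heads] = (6+8)/2 = 7.
E[W | tails] = (3+8)/2 = 11/2.
By the law of total expectation,
E[W] = (2/7)·(7) + (5/7)·(11/2) = 83/14.

83/14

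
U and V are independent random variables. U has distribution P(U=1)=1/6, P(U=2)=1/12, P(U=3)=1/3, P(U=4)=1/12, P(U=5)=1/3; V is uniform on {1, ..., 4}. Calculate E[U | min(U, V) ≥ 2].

P(min(U, V) ≥ 2) = 5/8.
Summing U·P(x,y) over outcomes with min(U, V) ≥ 2 gives 19/8.
E[U | min(U, V) ≥ 2] = (19/8) / (5/8) = 19/5.

19/5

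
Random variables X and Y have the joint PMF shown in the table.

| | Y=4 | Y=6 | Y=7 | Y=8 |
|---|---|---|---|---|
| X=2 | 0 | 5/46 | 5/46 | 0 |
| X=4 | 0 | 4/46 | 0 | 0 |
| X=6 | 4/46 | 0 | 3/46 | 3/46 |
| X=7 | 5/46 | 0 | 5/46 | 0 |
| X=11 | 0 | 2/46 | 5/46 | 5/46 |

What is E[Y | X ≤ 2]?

P(X ≤ 2) = 5/23.
Σ Y·P over the event = 6·(5/46) + 7·(5/46) = 65/46.
E[Y | X ≤ 2] = (65/46) / (5/23) = 13/2.

13/2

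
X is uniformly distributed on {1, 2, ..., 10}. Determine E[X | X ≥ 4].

Given X ≥ 4, X is equally likely to be any of {4, 5, 6, 7, 8, 9, 10}.
E[X | X ≥ 4] = (4 + 5 + 6 + 7 + 8 + 9 + 10) / 7 = 7.

7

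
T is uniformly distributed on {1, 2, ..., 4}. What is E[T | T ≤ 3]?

2

Given T ≤ 3, T is equally likely to be any of {1, 2, 3}.
E[T | T ≤ 3] = (1 + 2 + 3) / 3 = 2.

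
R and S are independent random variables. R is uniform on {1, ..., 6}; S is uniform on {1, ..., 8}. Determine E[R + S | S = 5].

17/2

Outcomes with S = 5: (1,5), (2,5), (3,5), (4,5), (5,5), (6,5), each with probability 1/48.
E[R + S | S = 5] = (6 + 7 + 8 + 9 + 10 + 11) / 6 = 17/2.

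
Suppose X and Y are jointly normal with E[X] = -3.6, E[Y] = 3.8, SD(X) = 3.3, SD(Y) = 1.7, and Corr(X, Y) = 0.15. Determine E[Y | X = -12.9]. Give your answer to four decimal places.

For a bivariate normal, E[Y | X=x] = μ_Y + ρ·(σ_Y/σ_X)·(x − μ_X).
E[Y | X=-12.9] = 3.8 + (0.15)·(1.7/3.3)·(-12.9 − (-3.6)) = 3.8 + (0.077273)·(-9.3) = 3.0814.

3.0814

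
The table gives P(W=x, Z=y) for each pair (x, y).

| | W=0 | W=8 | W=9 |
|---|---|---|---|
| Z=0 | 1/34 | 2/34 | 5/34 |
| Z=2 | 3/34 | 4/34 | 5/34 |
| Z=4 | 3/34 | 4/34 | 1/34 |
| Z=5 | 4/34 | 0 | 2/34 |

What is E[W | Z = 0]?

P(Z = 0) = 4/17.
Σ W·P over the event = 0·(1/34) + 8·(2/34) + 9·(5/34) = 61/34.
E[W | Z = 0] = (61/34) / (4/17) = 61/8.

61/8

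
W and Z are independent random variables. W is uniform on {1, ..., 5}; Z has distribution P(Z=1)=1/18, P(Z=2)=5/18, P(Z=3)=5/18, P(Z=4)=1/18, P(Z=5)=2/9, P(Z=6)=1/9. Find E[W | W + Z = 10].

14/3

P(W + Z = 10) = 1/15.
Summing W·P(x,y) over outcomes with W + Z = 10 gives 14/45.
E[W | W + Z = 10] = (14/45) / (1/15) = 14/3.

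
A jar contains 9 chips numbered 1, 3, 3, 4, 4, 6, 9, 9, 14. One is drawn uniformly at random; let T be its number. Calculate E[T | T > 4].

P(T > 4) = 4/9.
Σ over the event: 6·1/9 + 9·2/9 + 14·1/9 = 38/9.
E[T | T > 4] = (38/9) / (4/9) = 19/2.

19/2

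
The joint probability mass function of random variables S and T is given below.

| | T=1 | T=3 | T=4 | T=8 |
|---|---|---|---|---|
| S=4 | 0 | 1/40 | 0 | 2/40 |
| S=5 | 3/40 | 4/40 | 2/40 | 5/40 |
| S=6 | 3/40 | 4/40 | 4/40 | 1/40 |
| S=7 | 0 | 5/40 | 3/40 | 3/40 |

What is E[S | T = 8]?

60/11

P(T = 8) = 11/40.
Σ S·P over the event = 4·(2/40) + 5·(5/40) + 6·(1/40) + 7·(3/40) = 3/2.
E[S | T = 8] = (3/2) / (11/40) = 60/11.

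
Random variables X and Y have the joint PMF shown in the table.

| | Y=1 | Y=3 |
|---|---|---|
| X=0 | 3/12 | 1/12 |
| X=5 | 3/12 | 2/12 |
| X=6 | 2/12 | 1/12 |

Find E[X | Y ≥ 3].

4

P(Y ≥ 3) = 1/3.
Σ X·P over the event = 0·(1/12) + 5·(2/12) + 6·(1/12) = 4/3.
E[X | Y ≥ 3] = (4/3) / (1/3) = 4.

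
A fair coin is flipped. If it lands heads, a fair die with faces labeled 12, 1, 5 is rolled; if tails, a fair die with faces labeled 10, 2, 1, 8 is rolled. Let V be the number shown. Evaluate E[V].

E[V | heads] = (12+1+5)/3 = 6.
E[V | tails] = (10+2+1+8)/4 = 21/4.
By the law of total expectation,
E[V] = (1/2)·(6) + (1/2)·(21/4) = 45/8.

45/8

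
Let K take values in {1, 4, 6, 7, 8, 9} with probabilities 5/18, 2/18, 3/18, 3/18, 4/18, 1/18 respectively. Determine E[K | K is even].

P(K is even) = 1/2.
Σ over the event: 4·1/9 + 6·1/6 + 8·2/9 = 29/9.
E[K | K is even] = (29/9) / (1/2) = 58/9.

58/9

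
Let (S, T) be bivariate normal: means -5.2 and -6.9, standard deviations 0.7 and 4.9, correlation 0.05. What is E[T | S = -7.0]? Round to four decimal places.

-7.5300

For a bivariate normal, E[T | S=x] = μ_T + ρ·(σ_T/σ_S)·(x − μ_S).
E[T | S=-7.0] = -6.9 + (0.05)·(4.9/0.7)·(-7.0 − (-5.2)) = -6.9 + (0.35)·(-1.8) = -7.5300.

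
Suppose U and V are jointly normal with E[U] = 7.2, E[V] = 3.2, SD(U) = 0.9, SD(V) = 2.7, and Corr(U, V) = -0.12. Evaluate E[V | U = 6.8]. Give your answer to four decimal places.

The regression of V on U has slope ρ·σ_V/σ_U and passes through (μ_U, μ_V).
E[V | U=6.8] = 3.2 + (-0.12)·(2.7/0.9)·(6.8 − (7.2)) = 3.2 + (-0.36)·(-0.4) = 3.3440.

3.3440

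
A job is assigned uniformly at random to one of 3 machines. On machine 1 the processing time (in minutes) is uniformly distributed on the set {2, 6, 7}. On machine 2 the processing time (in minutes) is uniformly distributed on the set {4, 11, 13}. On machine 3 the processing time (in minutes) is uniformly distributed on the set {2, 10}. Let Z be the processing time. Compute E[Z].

61/9

E[Z | machine 1] = (2+6+7)/3 = 5.
E[Z | machine 2] = (4+11+13)/3 = 28/3.
E[Z | machine 3] = (2+10)/2 = 6.
E[Z] = (1/3)·(5) + (1/3)·(28/3) + (1/3)·(6) = 61/9.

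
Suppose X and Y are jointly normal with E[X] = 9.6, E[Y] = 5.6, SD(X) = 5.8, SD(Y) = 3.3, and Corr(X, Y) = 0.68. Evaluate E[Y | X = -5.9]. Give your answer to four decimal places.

E[Y | X=x] = μ_Y + ρ(σ_Y/σ_X)(x − μ_X) for jointly normal variables.
E[Y | X=-5.9] = 5.6 + (0.68)·(3.3/5.8)·(-5.9 − (9.6)) = 5.6 + (0.386897)·(-15.5) = -0.3969.

-0.3969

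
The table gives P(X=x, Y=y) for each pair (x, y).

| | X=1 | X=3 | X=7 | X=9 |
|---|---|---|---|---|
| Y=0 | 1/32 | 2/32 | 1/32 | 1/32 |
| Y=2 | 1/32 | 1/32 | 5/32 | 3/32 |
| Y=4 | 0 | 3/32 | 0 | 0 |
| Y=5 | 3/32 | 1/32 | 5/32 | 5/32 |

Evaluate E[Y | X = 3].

19/7

P(X = 3) = 7/32.
Σ Y·P over the event = 0·(2/32) + 2·(1/32) + 4·(3/32) + 5·(1/32) = 19/32.
E[Y | X = 3] = (19/32) / (7/32) = 19/7.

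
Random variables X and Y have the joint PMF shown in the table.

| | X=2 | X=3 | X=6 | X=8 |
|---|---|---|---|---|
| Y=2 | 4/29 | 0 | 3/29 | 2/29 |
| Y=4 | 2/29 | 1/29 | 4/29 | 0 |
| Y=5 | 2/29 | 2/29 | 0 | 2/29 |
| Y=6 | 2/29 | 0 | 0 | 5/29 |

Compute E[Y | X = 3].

P(X = 3) = 3/29.
Summing Y·P(X=x,Y=y) over the conditioning event gives 14/29.
E[Y | X = 3] = (14/29) / (3/29) = 14/3.

14/3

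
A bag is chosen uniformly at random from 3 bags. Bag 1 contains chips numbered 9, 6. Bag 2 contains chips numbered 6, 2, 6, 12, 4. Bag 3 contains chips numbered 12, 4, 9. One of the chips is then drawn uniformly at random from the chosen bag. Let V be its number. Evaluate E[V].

131/18

E[V | bag 1] = (9+6)/2 = 15/2.
E[V | bag 2] = (6+2+6+12+4)/5 = 6.
E[V | bag 3] = (12+4+9)/3 = 25/3.
E[V] = (1/3)·(15/2) + (1/3)·(6) + (1/3)·(25/3) = 131/18.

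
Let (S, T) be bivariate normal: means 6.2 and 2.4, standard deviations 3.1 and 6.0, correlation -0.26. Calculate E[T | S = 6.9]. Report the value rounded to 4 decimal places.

For a bivariate normal, E[T | S=x] = μ_T + ρ·(σ_T/σ_S)·(x − μ_S).
E[T | S=6.9] = 2.4 + (-0.26)·(6.0/3.1)·(6.9 − (6.2)) = 2.4 + (-0.50323)·(0.7) = 2.0477.

2.0477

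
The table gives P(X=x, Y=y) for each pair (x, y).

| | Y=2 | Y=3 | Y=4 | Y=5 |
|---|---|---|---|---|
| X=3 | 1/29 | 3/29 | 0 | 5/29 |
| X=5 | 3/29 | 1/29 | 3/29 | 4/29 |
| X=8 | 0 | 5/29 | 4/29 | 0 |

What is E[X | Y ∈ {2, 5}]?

P(Y ∈ {2, 5}) = 13/29.
Σ X·P over the event = 3·(1/29) + 3·(5/29) + 5·(3/29) + 5·(4/29) = 53/29.
E[X | Y ∈ {2, 5}] = (53/29) / (13/29) = 53/13.

53/13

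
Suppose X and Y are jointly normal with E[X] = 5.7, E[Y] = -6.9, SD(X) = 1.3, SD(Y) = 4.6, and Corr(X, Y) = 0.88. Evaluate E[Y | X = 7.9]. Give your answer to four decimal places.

-0.0495

The regression of Y on X has slope ρ·σ_Y/σ_X and passes through (μ_X, μ_Y).
E[Y | X=7.9] = -6.9 + (0.88)·(4.6/1.3)·(7.9 − (5.7)) = -6.9 + (3.11385)·(2.2) = -0.0495.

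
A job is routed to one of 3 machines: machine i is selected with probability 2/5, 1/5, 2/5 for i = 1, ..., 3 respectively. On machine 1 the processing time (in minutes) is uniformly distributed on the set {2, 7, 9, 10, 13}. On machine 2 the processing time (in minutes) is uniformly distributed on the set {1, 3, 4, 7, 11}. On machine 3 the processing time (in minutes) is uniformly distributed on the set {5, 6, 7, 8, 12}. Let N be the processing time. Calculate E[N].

E[N | machine 1] = (2+7+9+10+13)/5 = 41/5.
E[N | machine 2] = (1+3+4+7+11)/5 = 26/5.
E[N | machine 3] = (5+6+7+8+12)/5 = 38/5.
By the law of total expectation,
E[N] = (2/5)·(41/5) + (1/5)·(26/5) + (2/5)·(38/5) = 184/25.

184/25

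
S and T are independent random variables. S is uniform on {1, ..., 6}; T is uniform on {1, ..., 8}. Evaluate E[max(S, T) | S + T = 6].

P(S + T = 6) = 5/48.
Summing max(S,T)·P(x,y) over outcomes with S + T = 6 gives 7/16.
E[max(S, T) | S + T = 6] = (7/16) / (5/48) = 21/5.

21/5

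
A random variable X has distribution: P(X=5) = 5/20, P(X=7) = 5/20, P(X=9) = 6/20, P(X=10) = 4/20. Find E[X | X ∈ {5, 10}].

P(X ∈ {5, 10}) = 9/20.
Σ over the event: 5·1/4 + 10·1/5 = 13/4.
E[X | X ∈ {5, 10}] = (13/4) / (9/20) = 65/9.

65/9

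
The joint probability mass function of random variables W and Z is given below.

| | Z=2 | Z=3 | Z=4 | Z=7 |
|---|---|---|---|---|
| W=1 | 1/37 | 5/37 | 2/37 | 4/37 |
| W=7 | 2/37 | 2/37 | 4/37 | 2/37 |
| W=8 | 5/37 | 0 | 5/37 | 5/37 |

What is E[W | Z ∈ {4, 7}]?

P(Z ∈ {4, 7}) = 22/37.
Σ W·P over the event = 1·(2/37) + 1·(4/37) + 7·(4/37) + 7·(2/37) + 8·(5/37) + 8·(5/37) = 128/37.
E[W | Z ∈ {4, 7}] = (128/37) / (22/37) = 64/11.

64/11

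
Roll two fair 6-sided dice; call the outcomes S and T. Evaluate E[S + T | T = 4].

Outcomes with T = 4: (1,4), (2,4), (3,4), (4,4), (5,4), (6,4), each with probability 1/36.
E[S + T | T = 4] = (5 + 6 + 7 + 8 + 9 + 10) / 6 = 15/2.

15/2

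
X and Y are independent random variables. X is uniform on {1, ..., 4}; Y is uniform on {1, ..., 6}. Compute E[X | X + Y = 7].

Outcomes with X + Y = 7: (1,6), (2,5), (3,4), (4,3), each with probability 1/24.
E[X | X + Y = 7] = (1 + 2 + 3 + 4) / 4 = 5/2.

5/2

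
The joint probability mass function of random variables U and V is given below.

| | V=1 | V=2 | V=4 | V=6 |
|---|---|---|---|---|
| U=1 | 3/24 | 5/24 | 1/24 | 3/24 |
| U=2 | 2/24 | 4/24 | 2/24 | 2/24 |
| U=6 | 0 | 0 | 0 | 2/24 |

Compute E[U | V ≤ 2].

10/7

P(V ≤ 2) = 7/12.
Σ U·P over the event = 1·(3/24) + 1·(5/24) + 2·(2/24) + 2·(4/24) = 5/6.
E[U | V ≤ 2] = (5/6) / (7/12) = 10/7.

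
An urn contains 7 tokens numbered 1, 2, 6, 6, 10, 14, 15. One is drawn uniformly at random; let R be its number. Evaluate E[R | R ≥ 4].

P(R ≥ 4) = 5/7.
Σ over the event: 6·2/7 + 10·1/7 + 14·1/7 + 15·1/7 = 51/7.
E[R | R ≥ 4] = (51/7) / (5/7) = 51/5.

51/5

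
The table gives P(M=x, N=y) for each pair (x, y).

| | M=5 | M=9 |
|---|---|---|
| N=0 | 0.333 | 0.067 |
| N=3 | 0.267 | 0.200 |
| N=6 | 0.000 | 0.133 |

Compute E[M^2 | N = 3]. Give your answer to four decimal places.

P(N = 3) = 0.467.
Σ M^2·P over the event = 25·(0.267) + 81·(0.200) = 22.875.
E[M^2 | N = 3] = (22.875) / (0.467) = 48.9829.

48.9829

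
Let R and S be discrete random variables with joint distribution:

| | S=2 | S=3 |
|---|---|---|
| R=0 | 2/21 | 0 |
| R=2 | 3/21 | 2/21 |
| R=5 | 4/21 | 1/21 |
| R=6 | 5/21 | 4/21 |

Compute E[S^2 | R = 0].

P(R = 0) = 2/21.
Σ S^2·P over the event = 4·(2/21) = 8/21.
E[S^2 | R = 0] = (8/21) / (2/21) = 4.

4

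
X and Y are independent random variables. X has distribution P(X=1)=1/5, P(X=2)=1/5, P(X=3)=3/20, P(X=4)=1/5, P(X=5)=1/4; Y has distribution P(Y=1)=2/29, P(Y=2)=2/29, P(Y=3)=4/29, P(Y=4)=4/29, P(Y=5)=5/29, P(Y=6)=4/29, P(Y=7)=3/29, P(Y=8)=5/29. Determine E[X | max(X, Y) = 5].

P(max(X, Y) = 5) = 8/29.
Summing X·P(x,y) over outcomes with max(X, Y) = 5 gives 61/58.
E[X | max(X, Y) = 5] = (61/58) / (8/29) = 61/16.

61/16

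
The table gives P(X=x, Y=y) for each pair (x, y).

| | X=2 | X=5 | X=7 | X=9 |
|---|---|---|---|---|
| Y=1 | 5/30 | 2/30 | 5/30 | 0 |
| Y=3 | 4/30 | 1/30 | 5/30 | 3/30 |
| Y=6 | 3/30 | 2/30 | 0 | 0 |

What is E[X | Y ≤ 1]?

55/12

P(Y ≤ 1) = 2/5.
Σ X·P over the event = 2·(5/30) + 5·(2/30) + 7·(5/30) = 11/6.
E[X | Y ≤ 1] = (11/6) / (2/5) = 55/12.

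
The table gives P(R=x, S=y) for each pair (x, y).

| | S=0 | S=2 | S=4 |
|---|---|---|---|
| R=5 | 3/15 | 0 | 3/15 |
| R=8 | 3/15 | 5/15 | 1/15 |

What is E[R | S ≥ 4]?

23/4

P(S ≥ 4) = 4/15.
Summing R·P(R=x,S=y) over the conditioning event gives 23/15.
E[R | S ≥ 4] = (23/15) / (4/15) = 23/4.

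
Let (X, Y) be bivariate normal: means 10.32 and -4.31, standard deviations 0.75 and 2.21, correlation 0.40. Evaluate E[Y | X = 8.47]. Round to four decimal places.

-6.4905

E[Y | X=x] = μ_Y + ρ(σ_Y/σ_X)(x − μ_X) for jointly normal variables.
E[Y | X=8.47] = -4.31 + (0.40)·(2.21/0.75)·(8.47 − (10.32)) = -4.31 + (1.17867)·(-1.85) = -6.4905.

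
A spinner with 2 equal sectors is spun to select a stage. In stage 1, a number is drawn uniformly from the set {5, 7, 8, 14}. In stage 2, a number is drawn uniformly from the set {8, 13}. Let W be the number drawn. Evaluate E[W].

E[W | stage 1] = (5+7+8+14)/4 = 17/2.
E[W | stage 2] = (8+13)/2 = 21/2.
By the law of total expectation,
E[W] = (1/2)·(17/2) + (1/2)·(21/2) = 19/2.

19/2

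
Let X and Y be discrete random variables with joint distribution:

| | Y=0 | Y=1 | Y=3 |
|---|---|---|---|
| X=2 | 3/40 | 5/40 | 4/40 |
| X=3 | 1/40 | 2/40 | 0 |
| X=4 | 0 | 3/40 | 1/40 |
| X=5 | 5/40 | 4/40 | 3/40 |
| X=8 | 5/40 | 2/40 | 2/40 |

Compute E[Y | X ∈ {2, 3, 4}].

25/19

P(X ∈ {2, 3, 4}) = 19/40.
Σ Y·P over the event = 0·(3/40) + 1·(5/40) + 3·(4/40) + 0·(1/40) + 1·(2/40) + 1·(3/40) + 3·(1/40) = 5/8.
E[Y | X ∈ {2, 3, 4}] = (5/8) / (19/40) = 25/19.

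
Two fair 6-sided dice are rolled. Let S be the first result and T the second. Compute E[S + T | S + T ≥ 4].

244/33

P(S + T ≥ 4) = 11/12.
Summing (S+T)·P(x,y) over outcomes with S + T ≥ 4 gives 61/9.
E[S + T | S + T ≥ 4] = (61/9) / (11/12) = 244/33.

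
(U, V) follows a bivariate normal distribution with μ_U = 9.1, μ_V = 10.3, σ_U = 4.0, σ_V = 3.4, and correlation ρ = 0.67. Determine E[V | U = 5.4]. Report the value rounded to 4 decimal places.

The regression of V on U has slope ρ·σ_V/σ_U and passes through (μ_U, μ_V).
E[V | U=5.4] = 10.3 + (0.67)·(3.4/4.0)·(5.4 − (9.1)) = 10.3 + (0.5695)·(-3.7) = 8.1929.

8.1929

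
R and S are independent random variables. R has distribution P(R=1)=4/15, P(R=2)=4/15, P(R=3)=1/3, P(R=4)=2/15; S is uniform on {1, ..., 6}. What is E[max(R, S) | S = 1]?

7/3

P(S = 1) = 1/6.
Summing max(R,S)·P(x,y) over outcomes with S = 1 gives 7/18.
E[max(R, S) | S = 1] = (7/18) / (1/6) = 7/3.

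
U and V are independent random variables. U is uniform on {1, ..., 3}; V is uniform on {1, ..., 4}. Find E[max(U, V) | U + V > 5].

Outcomes with U + V > 5: (2,4), (3,3), (3,4), each with probability 1/12.
E[max(U, V) | U + V > 5] = (4 + 3 + 4) / 3 = 11/3.

11/3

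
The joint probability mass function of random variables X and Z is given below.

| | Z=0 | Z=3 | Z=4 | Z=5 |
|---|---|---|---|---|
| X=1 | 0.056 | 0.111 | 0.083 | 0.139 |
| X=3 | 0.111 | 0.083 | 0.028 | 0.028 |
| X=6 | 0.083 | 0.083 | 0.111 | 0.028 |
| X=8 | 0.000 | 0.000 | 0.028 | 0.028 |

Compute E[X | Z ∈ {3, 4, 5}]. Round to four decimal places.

3.3733

P(Z ∈ {3, 4, 5}) = 0.750.
Summing X·P(X=x,Z=y) over the conditioning event gives 2.530.
E[X | Z ∈ {3, 4, 5}] = (2.530) / (0.750) = 3.3733.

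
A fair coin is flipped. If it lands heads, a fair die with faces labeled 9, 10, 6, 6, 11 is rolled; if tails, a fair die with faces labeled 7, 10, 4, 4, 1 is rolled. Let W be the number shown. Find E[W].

E[W | heads] = (9+10+6+6+11)/5 = 42/5.
E[W | tails] = (7+10+4+4+1)/5 = 26/5.
E[W] = (1/2)·(42/5) + (1/2)·(26/5) = 34/5.

34/5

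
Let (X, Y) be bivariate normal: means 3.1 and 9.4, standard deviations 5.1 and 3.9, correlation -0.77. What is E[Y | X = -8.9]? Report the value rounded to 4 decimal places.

16.4659

The regression of Y on X has slope ρ·σ_Y/σ_X and passes through (μ_X, μ_Y).
E[Y | X=-8.9] = 9.4 + (-0.77)·(3.9/5.1)·(-8.9 − (3.1)) = 9.4 + (-0.588824)·(-12) = 16.4659.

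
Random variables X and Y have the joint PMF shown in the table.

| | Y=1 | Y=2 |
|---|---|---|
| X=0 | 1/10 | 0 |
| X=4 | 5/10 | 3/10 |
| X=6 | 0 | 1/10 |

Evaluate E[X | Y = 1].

10/3

P(Y = 1) = 3/5.
Σ X·P over the event = 0·(1/10) + 4·(5/10) = 2.
E[X | Y = 1] = (2) / (3/5) = 10/3.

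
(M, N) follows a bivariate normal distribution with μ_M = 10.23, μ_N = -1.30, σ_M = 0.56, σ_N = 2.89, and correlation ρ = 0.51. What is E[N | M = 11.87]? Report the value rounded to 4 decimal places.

3.0164

E[N | M=x] = μ_N + ρ(σ_N/σ_M)(x − μ_M) for jointly normal variables.
E[N | M=11.87] = -1.30 + (0.51)·(2.89/0.56)·(11.87 − (10.23)) = -1.30 + (2.63196)·(1.64) = 3.0164.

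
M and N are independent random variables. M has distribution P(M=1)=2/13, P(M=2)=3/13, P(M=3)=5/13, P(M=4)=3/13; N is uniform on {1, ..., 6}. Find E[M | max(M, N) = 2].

P(max(M, N) = 2) = 4/39.
Summing M·P(x,y) over outcomes with max(M, N) = 2 gives 7/39.
E[M | max(M, N) = 2] = (7/39) / (4/39) = 7/4.

7/4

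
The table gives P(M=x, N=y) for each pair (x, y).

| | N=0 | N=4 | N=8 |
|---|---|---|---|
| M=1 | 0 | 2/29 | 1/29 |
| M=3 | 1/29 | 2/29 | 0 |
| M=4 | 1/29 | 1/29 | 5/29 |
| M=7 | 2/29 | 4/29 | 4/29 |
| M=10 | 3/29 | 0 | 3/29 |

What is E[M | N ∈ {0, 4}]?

P(N ∈ {0, 4}) = 16/29.
Σ M·P over the event = 1·(2/29) + 3·(1/29) + 3·(2/29) + 4·(1/29) + 4·(1/29) + 7·(2/29) + 7·(4/29) + 10·(3/29) = 91/29.
E[M | N ∈ {0, 4}] = (91/29) / (16/29) = 91/16.

91/16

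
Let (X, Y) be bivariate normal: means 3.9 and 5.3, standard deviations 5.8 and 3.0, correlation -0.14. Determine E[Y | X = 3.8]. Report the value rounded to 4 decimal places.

5.3072

For a bivariate normal, E[Y | X=x] = μ_Y + ρ·(σ_Y/σ_X)·(x − μ_X).
E[Y | X=3.8] = 5.3 + (-0.14)·(3.0/5.8)·(3.8 − (3.9)) = 5.3 + (-0.072414)·(-0.1) = 5.3072.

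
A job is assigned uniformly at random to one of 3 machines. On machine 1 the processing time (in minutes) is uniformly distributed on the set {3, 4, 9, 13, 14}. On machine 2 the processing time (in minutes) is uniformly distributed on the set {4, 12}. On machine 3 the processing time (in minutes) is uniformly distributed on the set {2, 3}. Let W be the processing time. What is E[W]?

191/30

E[W | machine 1] = (3+4+9+13+14)/5 = 43/5.
E[W | machine 2] = (4+12)/2 = 8.
E[W | machine 3] = (2+3)/2 = 5/2.
E[W] = (1/3)·(43/5) + (1/3)·(8) + (1/3)·(5/2) = 191/30.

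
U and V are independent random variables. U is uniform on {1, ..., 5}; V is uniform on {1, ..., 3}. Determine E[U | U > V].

35/9

Outcomes with U > V: (2,1), (3,1), (3,2), (4,1), (4,2), (4,3), (5,1), (5,2), (5,3), each with probability 1/15.
E[U | U > V] = (2 + 3 + 3 + 4 + 4 + 4 + 5 + 5 + 5) / 9 = 35/9.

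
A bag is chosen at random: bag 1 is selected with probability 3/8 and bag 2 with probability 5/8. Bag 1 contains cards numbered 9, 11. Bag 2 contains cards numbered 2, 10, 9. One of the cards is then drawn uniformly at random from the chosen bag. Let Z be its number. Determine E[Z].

E[Z | bag 1] = (9+11)/2 = 10.
E[Z | bag 2] = (2+10+9)/3 = 7.
E[Z] = (3/8)·(10) + (5/8)·(7) = 65/8.

65/8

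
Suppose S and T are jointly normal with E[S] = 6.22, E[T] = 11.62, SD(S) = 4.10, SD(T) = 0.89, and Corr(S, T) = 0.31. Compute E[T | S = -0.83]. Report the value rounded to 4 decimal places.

The regression of T on S has slope ρ·σ_T/σ_S and passes through (μ_S, μ_T).
E[T | S=-0.83] = 11.62 + (0.31)·(0.89/4.10)·(-0.83 − (6.22)) = 11.62 + (0.067293)·(-7.05) = 11.1456.

11.1456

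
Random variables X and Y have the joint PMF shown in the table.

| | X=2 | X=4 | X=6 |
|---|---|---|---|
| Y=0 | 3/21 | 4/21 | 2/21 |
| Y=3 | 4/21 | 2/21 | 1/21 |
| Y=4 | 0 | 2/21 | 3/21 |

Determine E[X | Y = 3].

P(Y = 3) = 1/3.
Σ X·P over the event = 2·(4/21) + 4·(2/21) + 6·(1/21) = 22/21.
E[X | Y = 3] = (22/21) / (1/3) = 22/7.

22/7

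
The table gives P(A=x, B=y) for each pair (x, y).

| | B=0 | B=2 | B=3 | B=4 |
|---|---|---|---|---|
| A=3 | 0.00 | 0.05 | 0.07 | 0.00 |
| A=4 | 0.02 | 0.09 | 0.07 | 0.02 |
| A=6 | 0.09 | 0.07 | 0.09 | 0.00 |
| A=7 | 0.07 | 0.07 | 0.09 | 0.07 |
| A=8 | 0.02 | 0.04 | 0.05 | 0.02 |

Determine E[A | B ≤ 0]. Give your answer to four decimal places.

6.3500

P(B ≤ 0) = 0.20.
Σ A·P over the event = 4·(0.02) + 6·(0.09) + 7·(0.07) + 8·(0.02) = 1.27.
E[A | B ≤ 0] = (1.27) / (0.20) = 6.3500.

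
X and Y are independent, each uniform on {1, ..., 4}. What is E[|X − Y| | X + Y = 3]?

1

Outcomes with X + Y = 3: (1,2), (2,1), each with probability 1/16.
E[|X − Y| | X + Y = 3] = (1 + 1) / 2 = 1.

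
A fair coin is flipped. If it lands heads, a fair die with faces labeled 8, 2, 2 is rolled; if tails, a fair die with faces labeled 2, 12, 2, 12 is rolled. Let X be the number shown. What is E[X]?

E[X | heads] = (8+2+2)/3 = 4.
E[X | tails] = (2+12+2+12)/4 = 7.
By the law of total expectation,
E[X] = (1/2)·(4) + (1/2)·(7) = 11/2.

11/2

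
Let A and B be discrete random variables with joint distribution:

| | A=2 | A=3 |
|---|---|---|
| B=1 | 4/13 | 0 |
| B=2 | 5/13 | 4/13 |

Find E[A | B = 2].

22/9

P(B = 2) = 9/13.
Σ A·P over the event = 2·(5/13) + 3·(4/13) = 22/13.
E[A | B = 2] = (22/13) / (9/13) = 22/9.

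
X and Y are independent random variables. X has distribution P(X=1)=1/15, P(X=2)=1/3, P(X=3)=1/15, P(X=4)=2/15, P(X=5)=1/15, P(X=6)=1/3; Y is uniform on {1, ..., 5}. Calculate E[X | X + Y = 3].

P(X + Y = 3) = 2/25.
Summing X·P(x,y) over outcomes with X + Y = 3 gives 11/75.
E[X | X + Y = 3] = (11/75) / (2/25) = 11/6.

11/6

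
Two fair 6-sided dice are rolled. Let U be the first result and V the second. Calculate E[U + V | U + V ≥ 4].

P(U + V ≥ 4) = 11/12.
Summing (U+V)·P(x,y) over outcomes with U + V ≥ 4 gives 61/9.
E[U + V | U + V ≥ 4] = (61/9) / (11/12) = 244/33.

244/33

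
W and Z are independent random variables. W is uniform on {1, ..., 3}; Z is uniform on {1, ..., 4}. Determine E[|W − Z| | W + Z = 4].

P(W + Z = 4) = 1/4.
Summing |W−Z|·P(x,y) over outcomes with W + Z = 4 gives 1/3.
E[|W − Z| | W + Z = 4] = (1/3) / (1/4) = 4/3.

4/3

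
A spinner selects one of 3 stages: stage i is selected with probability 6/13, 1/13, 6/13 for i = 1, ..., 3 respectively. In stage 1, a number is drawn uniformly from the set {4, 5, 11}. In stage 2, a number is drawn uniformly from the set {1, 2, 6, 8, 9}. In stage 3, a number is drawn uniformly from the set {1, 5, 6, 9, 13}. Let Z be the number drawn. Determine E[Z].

86/13

E[Z | stage 1] = (4+5+11)/3 = 20/3.
E[Z | stage 2] = (1+2+6+8+9)/5 = 26/5.
E[Z | stage 3] = (1+5+6+9+13)/5 = 34/5.
By the law of total expectation,
E[Z] = (6/13)·(20/3) + (1/13)·(26/5) + (6/13)·(34/5) = 86/13.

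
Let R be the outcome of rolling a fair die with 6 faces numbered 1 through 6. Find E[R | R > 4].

11/2

Given R > 4, R is equally likely to be any of {5, 6}.
E[R | R > 4] = (5 + 6) / 2 = 11/2.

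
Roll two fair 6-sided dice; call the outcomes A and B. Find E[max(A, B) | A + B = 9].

P(A + B = 9) = 1/9.
Summing max(A,B)·P(x,y) over outcomes with A + B = 9 gives 11/18.
E[max(A, B) | A + B = 9] = (11/18) / (1/9) = 11/2.

11/2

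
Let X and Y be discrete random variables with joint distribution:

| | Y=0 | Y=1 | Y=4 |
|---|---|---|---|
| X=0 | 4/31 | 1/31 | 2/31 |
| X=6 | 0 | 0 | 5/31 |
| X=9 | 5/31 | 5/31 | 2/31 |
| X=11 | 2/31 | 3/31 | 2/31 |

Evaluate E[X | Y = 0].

P(Y = 0) = 11/31.
Σ X·P over the event = 0·(4/31) + 9·(5/31) + 11·(2/31) = 67/31.
E[X | Y = 0] = (67/31) / (11/31) = 67/11.

67/11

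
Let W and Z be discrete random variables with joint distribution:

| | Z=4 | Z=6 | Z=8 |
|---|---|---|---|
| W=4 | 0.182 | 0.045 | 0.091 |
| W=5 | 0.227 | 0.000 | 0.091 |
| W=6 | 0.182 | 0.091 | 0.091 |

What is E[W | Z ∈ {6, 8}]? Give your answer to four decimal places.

5.1125

P(Z ∈ {6, 8}) = 0.409.
Σ W·P over the event = 4·(0.045) + 4·(0.091) + 5·(0.091) + 6·(0.091) + 6·(0.091) = 2.091.
E[W | Z ∈ {6, 8}] = (2.091) / (0.409) = 5.1125.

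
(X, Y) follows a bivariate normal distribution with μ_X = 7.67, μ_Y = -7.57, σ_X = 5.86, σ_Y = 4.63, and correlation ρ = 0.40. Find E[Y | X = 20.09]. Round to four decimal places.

The regression of Y on X has slope ρ·σ_Y/σ_X and passes through (μ_X, μ_Y).
E[Y | X=20.09] = -7.57 + (0.40)·(4.63/5.86)·(20.09 − (7.67)) = -7.57 + (0.31604)·(12.42) = -3.6448.

-3.6448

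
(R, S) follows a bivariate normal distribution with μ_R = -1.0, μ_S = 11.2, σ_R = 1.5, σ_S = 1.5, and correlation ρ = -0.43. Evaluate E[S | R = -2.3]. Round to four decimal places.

11.7590

The regression of S on R has slope ρ·σ_S/σ_R and passes through (μ_R, μ_S).
E[S | R=-2.3] = 11.2 + (-0.43)·(1.5/1.5)·(-2.3 − (-1.0)) = 11.2 + (-0.43)·(-1.3) = 11.7590.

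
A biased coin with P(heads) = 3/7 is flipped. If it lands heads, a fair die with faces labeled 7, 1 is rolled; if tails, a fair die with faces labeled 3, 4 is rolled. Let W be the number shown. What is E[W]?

E[W | heads] = (7+1)/2 = 4.
E[W | tails] = (3+4)/2 = 7/2.
By the law of total expectation,
E[W] = (3/7)·(4) + (4/7)·(7/2) = 26/7.

26/7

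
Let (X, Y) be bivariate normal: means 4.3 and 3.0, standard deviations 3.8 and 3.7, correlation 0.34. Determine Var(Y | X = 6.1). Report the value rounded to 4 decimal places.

12.1074

For a bivariate normal, Var(Y | X=x) = σ_Y²(1 − ρ²).
Var(Y | X=6.1) = (3.7)²·(1 − (0.34)²) = 13.69·0.8844 = 12.1074.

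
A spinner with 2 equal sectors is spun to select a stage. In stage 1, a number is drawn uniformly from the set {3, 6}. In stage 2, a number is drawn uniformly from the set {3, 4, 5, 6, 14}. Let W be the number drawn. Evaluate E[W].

E[W | stage 1] = (3+6)/2 = 9/2.
E[W | stage 2] = (3+4+5+6+14)/5 = 32/5.
E[W] = (1/2)·(9/2) + (1/2)·(32/5) = 109/20.

109/20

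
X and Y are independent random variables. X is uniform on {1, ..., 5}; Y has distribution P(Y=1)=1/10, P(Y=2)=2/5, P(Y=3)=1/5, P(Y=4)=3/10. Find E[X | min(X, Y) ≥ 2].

P(min(X, Y) ≥ 2) = 18/25.
Summing X·P(x,y) over outcomes with min(X, Y) ≥ 2 gives 63/25.
E[X | min(X, Y) ≥ 2] = (63/25) / (18/25) = 7/2.

7/2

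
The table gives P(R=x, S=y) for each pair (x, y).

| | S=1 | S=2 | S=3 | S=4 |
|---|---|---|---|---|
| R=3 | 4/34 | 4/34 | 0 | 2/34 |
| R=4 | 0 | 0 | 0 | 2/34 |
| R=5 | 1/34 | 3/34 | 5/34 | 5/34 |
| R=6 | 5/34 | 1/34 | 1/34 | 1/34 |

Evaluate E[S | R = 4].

4

P(R = 4) = 1/17.
Σ S·P over the event = 4·(2/34) = 4/17.
E[S | R = 4] = (4/17) / (1/17) = 4.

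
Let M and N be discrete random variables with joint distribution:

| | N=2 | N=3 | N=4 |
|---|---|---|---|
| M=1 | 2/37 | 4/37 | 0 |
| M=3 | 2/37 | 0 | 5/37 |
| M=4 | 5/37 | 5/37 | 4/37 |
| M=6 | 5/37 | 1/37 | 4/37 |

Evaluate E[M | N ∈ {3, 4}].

P(N ∈ {3, 4}) = 23/37.
Σ M·P over the event = 1·(4/37) + 3·(5/37) + 4·(5/37) + 4·(4/37) + 6·(1/37) + 6·(4/37) = 85/37.
E[M | N ∈ {3, 4}] = (85/37) / (23/37) = 85/23.

85/23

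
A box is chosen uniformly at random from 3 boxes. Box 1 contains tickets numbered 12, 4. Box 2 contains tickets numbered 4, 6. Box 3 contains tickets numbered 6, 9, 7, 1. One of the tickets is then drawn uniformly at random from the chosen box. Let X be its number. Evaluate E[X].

E[X | box 1] = (12+4)/2 = 8.
E[X | box 2] = (4+6)/2 = 5.
E[X | box 3] = (6+9+7+1)/4 = 23/4.
By the law of total expectation,
E[X] = (1/3)·(8) + (1/3)·(5) + (1/3)·(23/4) = 25/4.

25/4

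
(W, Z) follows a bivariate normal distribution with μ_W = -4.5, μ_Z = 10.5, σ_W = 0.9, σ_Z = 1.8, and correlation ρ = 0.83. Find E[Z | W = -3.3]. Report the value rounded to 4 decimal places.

For a bivariate normal, E[Z | W=x] = μ_Z + ρ·(σ_Z/σ_W)·(x − μ_W).
E[Z | W=-3.3] = 10.5 + (0.83)·(1.8/0.9)·(-3.3 − (-4.5)) = 10.5 + (1.66)·(1.2) = 12.4920.

12.4920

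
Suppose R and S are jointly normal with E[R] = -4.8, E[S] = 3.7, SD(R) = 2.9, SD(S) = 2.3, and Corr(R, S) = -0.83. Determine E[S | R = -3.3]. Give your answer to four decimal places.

For a bivariate normal, E[S | R=x] = μ_S + ρ·(σ_S/σ_R)·(x − μ_R).
E[S | R=-3.3] = 3.7 + (-0.83)·(2.3/2.9)·(-3.3 − (-4.8)) = 3.7 + (-0.65828)·(1.5) = 2.7126.

2.7126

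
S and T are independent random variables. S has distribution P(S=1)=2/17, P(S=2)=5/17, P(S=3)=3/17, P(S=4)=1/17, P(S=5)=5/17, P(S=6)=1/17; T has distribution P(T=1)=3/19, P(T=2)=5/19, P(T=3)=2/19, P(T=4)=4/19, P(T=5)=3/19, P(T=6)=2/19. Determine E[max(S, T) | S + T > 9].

P(S + T > 9) = 36/323.
Summing max(S,T)·P(x,y) over outcomes with S + T > 9 gives 201/323.
E[max(S, T) | S + T > 9] = (201/323) / (36/323) = 67/12.

67/12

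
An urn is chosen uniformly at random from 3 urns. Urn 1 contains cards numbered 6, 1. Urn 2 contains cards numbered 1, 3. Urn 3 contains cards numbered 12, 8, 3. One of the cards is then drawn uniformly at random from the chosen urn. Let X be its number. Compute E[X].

E[X | urn 1] = (6+1)/2 = 7/2.
E[X | urn 2] = (1+3)/2 = 2.
E[X | urn 3] = (12+8+3)/3 = 23/3.
By the law of total expectation,
E[X] = (1/3)·(7/2) + (1/3)·(2) + (1/3)·(23/3) = 79/18.

79/18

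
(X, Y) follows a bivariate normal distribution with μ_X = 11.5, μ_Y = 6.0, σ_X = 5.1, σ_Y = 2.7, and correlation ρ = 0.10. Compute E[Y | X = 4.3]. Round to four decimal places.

5.6188

For a bivariate normal, E[Y | X=x] = μ_Y + ρ·(σ_Y/σ_X)·(x − μ_X).
E[Y | X=4.3] = 6.0 + (0.10)·(2.7/5.1)·(4.3 − (11.5)) = 6.0 + (0.052941)·(-7.2) = 5.6188.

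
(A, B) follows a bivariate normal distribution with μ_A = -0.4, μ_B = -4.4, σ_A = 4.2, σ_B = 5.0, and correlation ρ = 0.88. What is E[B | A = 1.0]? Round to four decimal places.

The regression of B on A has slope ρ·σ_B/σ_A and passes through (μ_A, μ_B).
E[B | A=1.0] = -4.4 + (0.88)·(5.0/4.2)·(1.0 − (-0.4)) = -4.4 + (1.04762)·(1.4) = -2.9333.

-2.9333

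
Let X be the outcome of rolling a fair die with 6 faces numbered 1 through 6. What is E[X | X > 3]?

5

Given X > 3, X is equally likely to be any of {4, 5, 6}.
E[X | X > 3] = (4 + 5 + 6) / 3 = 5.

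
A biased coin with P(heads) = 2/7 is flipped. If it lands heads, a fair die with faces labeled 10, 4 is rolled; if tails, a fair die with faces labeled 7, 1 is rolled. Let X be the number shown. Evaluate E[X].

E[X | heads] = (10+4)/2 = 7.
E[X | tails] = (7+1)/2 = 4.
E[X] = (2/7)·(7) + (5/7)·(4) = 34/7.

34/7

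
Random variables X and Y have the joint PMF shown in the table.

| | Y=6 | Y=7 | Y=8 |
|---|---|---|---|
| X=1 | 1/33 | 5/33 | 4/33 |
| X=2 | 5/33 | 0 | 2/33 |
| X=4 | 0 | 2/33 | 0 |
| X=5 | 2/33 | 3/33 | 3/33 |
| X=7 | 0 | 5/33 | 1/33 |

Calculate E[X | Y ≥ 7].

P(Y ≥ 7) = 25/33.
Σ X·P over the event = 1·(5/33) + 1·(4/33) + 2·(2/33) + 4·(2/33) + 5·(3/33) + 5·(3/33) + 7·(5/33) + 7·(1/33) = 31/11.
E[X | Y ≥ 7] = (31/11) / (25/33) = 93/25.

93/25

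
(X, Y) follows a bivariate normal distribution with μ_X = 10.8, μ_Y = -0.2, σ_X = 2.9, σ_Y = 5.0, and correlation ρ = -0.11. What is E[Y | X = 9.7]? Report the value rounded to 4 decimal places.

0.0086

E[Y | X=x] = μ_Y + ρ(σ_Y/σ_X)(x − μ_X) for jointly normal variables.
E[Y | X=9.7] = -0.2 + (-0.11)·(5.0/2.9)·(9.7 − (10.8)) = -0.2 + (-0.18966)·(-1.1) = 0.0086.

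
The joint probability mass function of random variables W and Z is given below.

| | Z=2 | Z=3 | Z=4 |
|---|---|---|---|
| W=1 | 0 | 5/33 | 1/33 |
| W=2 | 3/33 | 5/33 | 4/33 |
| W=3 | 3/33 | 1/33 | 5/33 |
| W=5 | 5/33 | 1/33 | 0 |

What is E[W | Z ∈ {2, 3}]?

P(Z ∈ {2, 3}) = 23/33.
Σ W·P over the event = 1·(5/33) + 2·(3/33) + 2·(5/33) + 3·(3/33) + 3·(1/33) + 5·(5/33) + 5·(1/33) = 21/11.
E[W | Z ∈ {2, 3}] = (21/11) / (23/33) = 63/23.

63/23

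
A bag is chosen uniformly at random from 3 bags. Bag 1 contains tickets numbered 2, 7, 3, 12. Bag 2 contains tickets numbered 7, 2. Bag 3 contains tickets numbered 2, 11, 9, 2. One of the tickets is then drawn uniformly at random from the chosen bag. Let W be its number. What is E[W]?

E[W | bag 1] = (2+7+3+12)/4 = 6.
E[W | bag 2] = (7+2)/2 = 9/2.
E[W | bag 3] = (2+11+9+2)/4 = 6.
E[W] = (1/3)·(6) + (1/3)·(9/2) + (1/3)·(6) = 11/2.

11/2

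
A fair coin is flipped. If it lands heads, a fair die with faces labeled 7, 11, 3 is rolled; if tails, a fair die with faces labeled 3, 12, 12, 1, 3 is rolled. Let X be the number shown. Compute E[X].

E[X | heads] = (7+11+3)/3 = 7.
E[X | tails] = (3+12+12+1+3)/5 = 31/5.
E[X] = (1/2)·(7) + (1/2)·(31/5) = 33/5.

33/5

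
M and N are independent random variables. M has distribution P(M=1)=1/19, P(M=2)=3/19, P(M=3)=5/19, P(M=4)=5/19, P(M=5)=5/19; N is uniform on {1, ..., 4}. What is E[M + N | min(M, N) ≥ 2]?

P(min(M, N) ≥ 2) = 27/38.
Summing (M+N)·P(x,y) over outcomes with min(M, N) ≥ 2 gives 90/19.
E[M + N | min(M, N) ≥ 2] = (90/19) / (27/38) = 20/3.

20/3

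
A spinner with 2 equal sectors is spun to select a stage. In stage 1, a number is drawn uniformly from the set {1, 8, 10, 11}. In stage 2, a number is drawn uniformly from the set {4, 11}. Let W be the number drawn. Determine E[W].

15/2

E[W | stage 1] = (1+8+10+11)/4 = 15/2.
E[W | stage 2] = (4+11)/2 = 15/2.
E[W] = (1/2)·(15/2) + (1/2)·(15/2) = 15/2.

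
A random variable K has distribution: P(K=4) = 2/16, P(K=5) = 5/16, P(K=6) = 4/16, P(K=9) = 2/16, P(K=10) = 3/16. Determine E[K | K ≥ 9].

P(K ≥ 9) = 5/16.
Σ over the event: 9·1/8 + 10·3/16 = 3.
E[K | K ≥ 9] = (3) / (5/16) = 48/5.

48/5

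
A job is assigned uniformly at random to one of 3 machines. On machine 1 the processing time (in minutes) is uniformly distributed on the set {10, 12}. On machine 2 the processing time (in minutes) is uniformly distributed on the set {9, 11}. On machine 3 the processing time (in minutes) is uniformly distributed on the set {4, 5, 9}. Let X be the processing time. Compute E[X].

E[X | machine 1] = (10+12)/2 = 11.
E[X | machine 2] = (9+11)/2 = 10.
E[X | machine 3] = (4+5+9)/3 = 6.
E[X] = (1/3)·(11) + (1/3)·(10) + (1/3)·(6) = 9.

9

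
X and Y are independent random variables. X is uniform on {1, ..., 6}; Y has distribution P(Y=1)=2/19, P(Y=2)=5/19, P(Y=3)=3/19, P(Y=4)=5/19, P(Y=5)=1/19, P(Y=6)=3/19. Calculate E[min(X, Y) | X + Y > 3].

92/35

P(X + Y > 3) = 35/38.
Summing min(X,Y)·P(x,y) over outcomes with X + Y > 3 gives 46/19.
E[min(X, Y) | X + Y > 3] = (46/19) / (35/38) = 92/35.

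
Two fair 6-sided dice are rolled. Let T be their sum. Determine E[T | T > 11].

12

P(T > 11) = 1/36.
Σ over the event: 12·1/36 = 1/3.
E[T | T > 11] = (1/3) / (1/36) = 12.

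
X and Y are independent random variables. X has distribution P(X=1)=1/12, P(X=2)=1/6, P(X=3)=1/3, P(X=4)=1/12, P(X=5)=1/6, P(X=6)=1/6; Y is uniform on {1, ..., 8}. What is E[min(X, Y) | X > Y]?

P(X > Y) = 31/96.
Summing min(X,Y)·P(x,y) over outcomes with X > Y gives 35/48.
E[min(X, Y) | X > Y] = (35/48) / (31/96) = 70/31.

70/31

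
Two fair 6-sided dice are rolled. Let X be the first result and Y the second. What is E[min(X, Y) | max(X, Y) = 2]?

Outcomes with max(X, Y) = 2: (1,2), (2,1), (2,2), each with probability 1/36.
E[min(X, Y) | max(X, Y) = 2] = (1 + 1 + 2) / 3 = 4/3.

4/3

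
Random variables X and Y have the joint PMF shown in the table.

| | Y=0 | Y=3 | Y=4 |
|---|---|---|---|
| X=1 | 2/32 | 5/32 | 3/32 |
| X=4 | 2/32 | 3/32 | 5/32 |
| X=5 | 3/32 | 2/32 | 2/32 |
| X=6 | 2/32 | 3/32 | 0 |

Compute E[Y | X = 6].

P(X = 6) = 5/32.
Summing Y·P(X=x,Y=y) over the conditioning event gives 9/32.
E[Y | X = 6] = (9/32) / (5/32) = 9/5.

9/5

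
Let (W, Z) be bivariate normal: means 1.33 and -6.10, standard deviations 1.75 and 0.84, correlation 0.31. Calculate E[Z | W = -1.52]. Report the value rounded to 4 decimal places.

-6.5241

The regression of Z on W has slope ρ·σ_Z/σ_W and passes through (μ_W, μ_Z).
E[Z | W=-1.52] = -6.10 + (0.31)·(0.84/1.75)·(-1.52 − (1.33)) = -6.10 + (0.1488)·(-2.85) = -6.5241.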